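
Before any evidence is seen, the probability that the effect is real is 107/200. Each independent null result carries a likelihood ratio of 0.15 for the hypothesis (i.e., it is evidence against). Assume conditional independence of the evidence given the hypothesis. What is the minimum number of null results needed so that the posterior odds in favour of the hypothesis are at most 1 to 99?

3

Prior odds = 0.535/0.465 = 107/93.
Likelihood ratio per null result = 0.15.
Target odds = 1/99.
Need (107/93) × 0.15ⁿ ≤ 1/99, i.e. 0.15ⁿ ≤ 31/3531.
0.15² = 0.0225 is still above 31/3531 but 0.15³ = 0.003375 is at or below it, so n = 3.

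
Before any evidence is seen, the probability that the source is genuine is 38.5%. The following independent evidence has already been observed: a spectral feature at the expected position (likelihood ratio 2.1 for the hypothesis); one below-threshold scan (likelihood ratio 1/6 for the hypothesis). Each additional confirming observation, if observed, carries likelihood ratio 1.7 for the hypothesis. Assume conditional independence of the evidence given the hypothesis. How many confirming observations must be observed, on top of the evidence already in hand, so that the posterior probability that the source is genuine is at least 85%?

7

Prior odds = 0.385/0.615 = 77/123.
Combined Bayes factor of the evidence already in hand = 2.1 × (1/6) = 0.35.
Odds after that evidence = (77/123) × 0.35 = 539/2460.
Target odds = 0.85/0.15 = 17/3.
Need 1.7ⁿ ≥ 17/3 ÷ (539/2460) = 13940/539.
1.7⁶ = 24137569/1000000 falls short of 13940/539 but 1.7⁷ = 410338673/10000000 reaches it, so n = 7.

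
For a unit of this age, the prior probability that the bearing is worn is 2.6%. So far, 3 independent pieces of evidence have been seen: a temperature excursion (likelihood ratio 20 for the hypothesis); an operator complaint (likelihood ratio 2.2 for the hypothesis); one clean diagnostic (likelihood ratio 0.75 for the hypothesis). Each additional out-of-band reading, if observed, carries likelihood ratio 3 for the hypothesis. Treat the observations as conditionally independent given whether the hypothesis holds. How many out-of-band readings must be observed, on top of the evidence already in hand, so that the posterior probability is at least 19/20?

Prior odds = 0.026/0.974 = 13/487.
Combined Bayes factor of the evidence already in hand = 20 × 2.2 × 0.75 = 33.
Odds after that evidence = (13/487) × 33 = 429/487.
Target odds = 0.95/0.05 = 19.
Need 3ⁿ ≥ 19 ÷ (429/487) = 9253/429.
3² = 9 falls short of 9253/429 but 3³ = 27 reaches it, so n = 3.

3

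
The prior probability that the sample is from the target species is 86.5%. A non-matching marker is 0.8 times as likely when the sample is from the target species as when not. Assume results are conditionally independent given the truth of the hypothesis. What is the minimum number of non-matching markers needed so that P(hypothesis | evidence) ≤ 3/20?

Prior odds: 0.865 ÷ 0.135 = 173/27.
Likelihood ratio per non-matching marker = 0.8.
Target posterior odds = 0.15/0.85 = 3/17.
Need (173/27) × 0.8ⁿ ≤ 3/17, i.e. 0.8ⁿ ≤ 81/2941.
0.8¹⁶ ≈0.0281475 is still above 81/2941 but 0.8¹⁷ ≈0.022518 is at or below it, so n = 17.

17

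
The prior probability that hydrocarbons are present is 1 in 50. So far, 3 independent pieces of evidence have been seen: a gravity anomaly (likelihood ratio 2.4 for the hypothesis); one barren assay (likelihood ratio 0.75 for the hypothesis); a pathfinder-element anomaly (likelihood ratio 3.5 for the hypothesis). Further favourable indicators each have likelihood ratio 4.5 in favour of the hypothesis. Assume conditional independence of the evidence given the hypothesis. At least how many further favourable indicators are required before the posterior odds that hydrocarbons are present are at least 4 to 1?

3

Prior odds = 0.02/0.98 = 1/49.
Combined Bayes factor of the evidence already in hand = 2.4 × 0.75 × 3.5 = 6.3.
Odds after that evidence = (1/49) × 6.3 = 9/70.
Target odds = 4.
Need 4.5ⁿ ≥ 4 ÷ (9/70) = 280/9.
4.5² = 20.25 falls short of 280/9 but 4.5³ = 91.125 reaches it, so n = 3.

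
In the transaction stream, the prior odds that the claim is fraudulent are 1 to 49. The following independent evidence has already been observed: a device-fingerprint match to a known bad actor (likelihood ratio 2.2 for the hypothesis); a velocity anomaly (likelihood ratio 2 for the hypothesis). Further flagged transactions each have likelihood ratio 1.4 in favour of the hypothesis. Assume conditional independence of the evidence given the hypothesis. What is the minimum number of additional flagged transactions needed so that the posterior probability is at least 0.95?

Prior odds = 1/49.
Combined Bayes factor of the evidence already in hand = 2.2 × 2 = 4.4.
Odds after that evidence = (1/49) × 4.4 = 22/245.
Target odds = 0.95/0.05 = 19.
Need 1.4ⁿ ≥ 19 ÷ (22/245) = 4655/22.
1.4¹⁵ ≈155.568 falls short of 4655/22 but 1.4¹⁶ ≈217.795 reaches it, so n = 16.

16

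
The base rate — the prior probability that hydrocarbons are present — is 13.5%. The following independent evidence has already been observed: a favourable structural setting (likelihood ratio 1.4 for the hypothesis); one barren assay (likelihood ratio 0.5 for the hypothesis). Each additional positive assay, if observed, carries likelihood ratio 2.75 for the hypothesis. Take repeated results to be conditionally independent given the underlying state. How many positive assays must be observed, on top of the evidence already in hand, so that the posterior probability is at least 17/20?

Prior odds = 0.135/0.865 = 27/173.
Combined Bayes factor of the evidence already in hand = 1.4 × 0.5 = 0.7.
Odds after that evidence = (27/173) × 0.7 = 189/1730.
Target odds = 0.85/0.15 = 17/3.
Need 2.75ⁿ ≥ 17/3 ÷ (189/1730) = 29410/567.
2.75³ = 20.796875 falls short of 29410/567 but 2.75⁴ = 57.19140625 reaches it, so n = 4.

4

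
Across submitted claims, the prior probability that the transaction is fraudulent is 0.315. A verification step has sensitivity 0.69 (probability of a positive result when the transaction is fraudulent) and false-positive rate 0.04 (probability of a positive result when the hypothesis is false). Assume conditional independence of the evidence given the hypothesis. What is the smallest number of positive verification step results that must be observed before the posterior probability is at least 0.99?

2

Prior odds = 0.315/0.685 = 63/137.
Likelihood ratio of a positive result = 0.69/0.04 = 17.25.
Target posterior odds = 0.99/0.01 = 99.
Require 17.25ⁿ ≥ 99 ÷ (63/137) = 1507/7.
17.25¹ = 17.25 falls short of 1507/7 but 17.25² = 297.5625 reaches it, so n = 2.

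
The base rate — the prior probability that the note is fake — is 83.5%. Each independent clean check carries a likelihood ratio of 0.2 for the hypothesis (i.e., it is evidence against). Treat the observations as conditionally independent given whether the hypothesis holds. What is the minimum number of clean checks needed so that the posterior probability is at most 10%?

3

Prior odds: 0.835 ÷ 0.165 = 167/33.
Likelihood ratio per clean check = 0.2.
Target posterior odds = 0.1/0.9 = 1/9.
Need (167/33) × 0.2ⁿ ≤ 1/9, i.e. 0.2ⁿ ≤ 11/501.
0.2² = 0.04 is still above 11/501 but 0.2³ = 0.008 is at or below it, so n = 3.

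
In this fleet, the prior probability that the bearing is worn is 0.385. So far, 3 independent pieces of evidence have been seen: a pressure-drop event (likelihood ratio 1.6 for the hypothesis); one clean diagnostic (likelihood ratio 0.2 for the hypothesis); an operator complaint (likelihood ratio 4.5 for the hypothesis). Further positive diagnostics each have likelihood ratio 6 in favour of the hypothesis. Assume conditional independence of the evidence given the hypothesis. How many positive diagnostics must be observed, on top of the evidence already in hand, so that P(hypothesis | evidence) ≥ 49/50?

3

Prior odds = 0.385/0.615 = 77/123.
Combined Bayes factor of the evidence already in hand = 1.6 × 0.2 × 4.5 = 1.44.
Odds after that evidence = (77/123) × 1.44 = 924/1025.
Target odds = 0.98/0.02 = 49.
Need 6ⁿ ≥ 49 ÷ (924/1025) = 7175/132.
6² = 36 falls short of 7175/132 but 6³ = 216 reaches it, so n = 3.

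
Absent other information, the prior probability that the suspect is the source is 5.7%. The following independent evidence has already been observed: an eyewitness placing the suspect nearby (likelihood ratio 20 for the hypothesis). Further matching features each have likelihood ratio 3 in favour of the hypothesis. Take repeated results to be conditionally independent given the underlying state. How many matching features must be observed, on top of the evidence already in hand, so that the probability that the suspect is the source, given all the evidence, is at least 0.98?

4

Prior odds = 0.057/0.943 = 57/943.
Bayes factor of the evidence already in hand = 20.
Odds after that evidence = (57/943) × 20 = 1140/943.
Target odds = 0.98/0.02 = 49.
Need 3ⁿ ≥ 49 ÷ (1140/943) = 46207/1140.
3³ = 27 falls short of 46207/1140 but 3⁴ = 81 reaches it, so n = 4.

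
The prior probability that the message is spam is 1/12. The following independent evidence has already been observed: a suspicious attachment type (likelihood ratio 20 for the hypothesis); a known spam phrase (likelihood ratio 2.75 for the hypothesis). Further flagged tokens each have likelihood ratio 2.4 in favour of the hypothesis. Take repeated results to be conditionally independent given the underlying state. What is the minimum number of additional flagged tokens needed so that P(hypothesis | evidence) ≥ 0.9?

1

Prior odds = (1/12)/(11/12) = 1/11.
Combined Bayes factor of the evidence already in hand = 20 × 2.75 = 55.
Odds after that evidence = (1/11) × 55 = 5.
Target odds = 0.9/0.1 = 9.
Need 2.4ⁿ ≥ 9 ÷ 5 = 1.8.
2.4¹ = 2.4, which meets the required 1.8; so n = 1.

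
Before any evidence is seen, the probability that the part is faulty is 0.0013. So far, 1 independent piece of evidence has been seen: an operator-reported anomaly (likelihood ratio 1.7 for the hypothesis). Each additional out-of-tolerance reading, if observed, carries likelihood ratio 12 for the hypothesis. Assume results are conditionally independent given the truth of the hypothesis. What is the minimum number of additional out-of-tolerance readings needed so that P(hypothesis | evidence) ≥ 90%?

4

Prior odds = 0.0013/0.9987 = 13/9987.
Bayes factor of the evidence already in hand = 1.7.
Odds after that evidence = (13/9987) × 1.7 = 221/99870.
Target odds = 0.9/0.1 = 9.
Need 12ⁿ ≥ 9 ÷ (221/99870) = 898830/221.
12³ = 1728 falls short of 898830/221 but 12⁴ = 20736 reaches it, so n = 4.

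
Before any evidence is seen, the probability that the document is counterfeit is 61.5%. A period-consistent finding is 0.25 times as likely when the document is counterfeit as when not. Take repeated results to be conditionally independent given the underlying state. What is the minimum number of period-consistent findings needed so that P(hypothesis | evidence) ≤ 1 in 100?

4

Prior odds = 0.615/0.385 = 123/77.
Likelihood ratio per period-consistent finding = 0.25.
Target posterior odds = 0.01/0.99 = 1/99.
Require 0.25ⁿ ≤ 1/99 ÷ (123/77) = 7/1107.
0.25³ = 0.015625 is still above 7/1107 but 0.25⁴ = 0.00390625 is at or below it, so n = 4.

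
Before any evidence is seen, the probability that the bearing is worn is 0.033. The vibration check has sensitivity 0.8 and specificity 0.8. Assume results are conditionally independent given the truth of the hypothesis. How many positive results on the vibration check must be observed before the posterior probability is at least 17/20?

Prior odds = 0.033/0.967 = 33/967.
False-positive rate = 1 − 0.8 = 0.2; likelihood ratio of a positive = 0.8/0.2 = 4.
Target posterior odds = 0.85/0.15 = 17/3.
Need (33/967) × 4ⁿ ≥ 17/3, i.e. 4ⁿ ≥ 16439/99.
4³ = 64 falls short of 16439/99 but 4⁴ = 256 reaches it, so n = 4.

4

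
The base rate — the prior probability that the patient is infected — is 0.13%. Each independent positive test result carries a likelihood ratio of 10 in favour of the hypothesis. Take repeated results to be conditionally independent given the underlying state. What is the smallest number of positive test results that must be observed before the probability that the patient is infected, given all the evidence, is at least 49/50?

5

Prior odds: 0.0013 ÷ 0.9987 = 13/9987.
Likelihood ratio per positive test result = 10.
Target posterior odds = 0.98/0.02 = 49.
Need (13/9987) × 10ⁿ ≥ 49, i.e. 10ⁿ ≥ 489363/13.
10⁴ = 10000 falls short of 489363/13 but 10⁵ = 100000 reaches it, so n = 5.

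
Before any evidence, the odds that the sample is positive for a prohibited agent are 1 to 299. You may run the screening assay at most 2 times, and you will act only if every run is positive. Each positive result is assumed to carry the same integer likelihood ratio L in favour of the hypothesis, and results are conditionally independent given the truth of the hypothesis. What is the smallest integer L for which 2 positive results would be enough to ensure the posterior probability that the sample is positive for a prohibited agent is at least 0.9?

52

Prior odds = 1/299.
Target odds = 0.9/0.1 = 9.
Need L² ≥ 9 ÷ (1/299) = 2691.
51² = 2601 < 2691 ≤ 2704 = 52², so L = 52.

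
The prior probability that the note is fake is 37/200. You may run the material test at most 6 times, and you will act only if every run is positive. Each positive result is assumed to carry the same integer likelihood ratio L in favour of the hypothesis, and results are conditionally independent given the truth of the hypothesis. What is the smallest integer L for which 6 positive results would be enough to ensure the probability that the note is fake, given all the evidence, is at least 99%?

3

Prior odds = 0.185/0.815 = 37/163.
Target odds = 0.99/0.01 = 99.
Need L⁶ ≥ 99 ÷ (37/163) = 16137/37.
2⁶ = 64 < 16137/37 ≤ 729 = 3⁶, so L = 3.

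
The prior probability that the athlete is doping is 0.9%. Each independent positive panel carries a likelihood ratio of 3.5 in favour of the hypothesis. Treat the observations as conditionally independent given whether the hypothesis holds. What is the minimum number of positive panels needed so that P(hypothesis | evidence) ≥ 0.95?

Prior odds: 0.009 ÷ 0.991 = 9/991.
Likelihood ratio per positive panel = 3.5.
Target posterior odds = 0.95/0.05 = 19.
Require 3.5ⁿ ≥ 19 ÷ (9/991) = 18829/9.
3.5⁶ = 1838.265625 falls short of 18829/9 but 3.5⁷ = 823543/128 reaches it, so n = 7.

7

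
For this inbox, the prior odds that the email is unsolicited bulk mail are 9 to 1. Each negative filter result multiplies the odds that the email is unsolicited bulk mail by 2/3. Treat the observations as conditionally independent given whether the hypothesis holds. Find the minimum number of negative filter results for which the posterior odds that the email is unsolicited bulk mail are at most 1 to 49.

16

Prior odds = 9.
Likelihood ratio per negative filter result = 2/3.
Target odds = 1/49.
Require (2/3)ⁿ ≤ 1/49 ÷ 9 = 1/441.
(2/3)¹⁵ = 32768/14348907 is still above 1/441 but (2/3)¹⁶ = 65536/43046721 is at or below it, so n = 16.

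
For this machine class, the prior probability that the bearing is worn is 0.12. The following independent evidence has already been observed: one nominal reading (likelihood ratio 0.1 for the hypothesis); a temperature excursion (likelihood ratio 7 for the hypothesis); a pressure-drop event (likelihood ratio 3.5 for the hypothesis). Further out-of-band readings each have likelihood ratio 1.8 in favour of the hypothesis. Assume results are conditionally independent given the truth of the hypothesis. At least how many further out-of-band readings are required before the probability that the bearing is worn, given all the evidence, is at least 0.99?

Prior odds = 0.12/0.88 = 3/22.
Combined Bayes factor of the evidence already in hand = 0.1 × 7 × 3.5 = 2.45.
Odds after that evidence = (3/22) × 2.45 = 147/440.
Target odds = 0.99/0.01 = 99.
Need 1.8ⁿ ≥ 99 ÷ (147/440) = 14520/49.
1.8⁹ = 387420489/1953125 falls short of 14520/49 but 1.8¹⁰ ≈357.047 reaches it, so n = 10.

10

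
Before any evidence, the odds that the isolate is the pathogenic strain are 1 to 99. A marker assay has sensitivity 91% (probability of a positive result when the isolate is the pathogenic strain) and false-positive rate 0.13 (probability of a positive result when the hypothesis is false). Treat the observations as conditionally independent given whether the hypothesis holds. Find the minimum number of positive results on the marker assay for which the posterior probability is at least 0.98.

5

Prior odds = 1/99.
Likelihood ratio of a positive result = 0.91/0.13 = 7.
Target odds: 0.98 ÷ 0.02 = 49.
Need (1/99) × 7ⁿ ≥ 49, i.e. 7ⁿ ≥ 4851.
7⁴ = 2401 falls short of 4851 but 7⁵ = 16807 reaches it, so n = 5.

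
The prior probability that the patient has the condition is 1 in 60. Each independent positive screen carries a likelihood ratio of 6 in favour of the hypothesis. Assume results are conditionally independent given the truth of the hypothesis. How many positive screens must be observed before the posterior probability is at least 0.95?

4

Prior odds = (1/60)/(59/60) = 1/59.
Likelihood ratio per positive screen = 6.
Target odds: 0.95 ÷ 0.05 = 19.
Require 6ⁿ ≥ 19 ÷ (1/59) = 1121.
6³ = 216 falls short of 1121 but 6⁴ = 1296 reaches it, so n = 4.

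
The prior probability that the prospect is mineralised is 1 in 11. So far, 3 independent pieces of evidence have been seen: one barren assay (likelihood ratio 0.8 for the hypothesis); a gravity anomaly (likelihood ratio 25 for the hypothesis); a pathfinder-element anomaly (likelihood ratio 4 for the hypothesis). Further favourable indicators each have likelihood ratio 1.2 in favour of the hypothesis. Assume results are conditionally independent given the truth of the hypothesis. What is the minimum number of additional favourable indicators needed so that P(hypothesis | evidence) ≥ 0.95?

Prior odds = (1/11)/(10/11) = 0.1.
Combined Bayes factor of the evidence already in hand = 0.8 × 25 × 4 = 80.
Odds after that evidence = 0.1 × 80 = 8.
Target odds = 0.95/0.05 = 19.
Need 1.2ⁿ ≥ 19 ÷ 8 = 2.375.
1.2⁴ = 2.0736 falls short of 2.375 but 1.2⁵ = 2.48832 reaches it, so n = 5.

5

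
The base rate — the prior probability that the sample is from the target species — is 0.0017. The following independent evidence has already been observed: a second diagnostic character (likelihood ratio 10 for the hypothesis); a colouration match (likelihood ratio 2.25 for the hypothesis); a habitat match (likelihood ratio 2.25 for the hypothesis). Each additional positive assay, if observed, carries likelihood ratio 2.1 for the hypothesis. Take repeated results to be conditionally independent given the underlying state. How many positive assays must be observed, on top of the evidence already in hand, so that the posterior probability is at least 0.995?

Prior odds = 0.0017/0.9983 = 17/9983.
Combined Bayes factor of the evidence already in hand = 10 × 2.25 × 2.25 = 50.625.
Odds after that evidence = (17/9983) × 50.625 = 6885/79864.
Target odds = 0.995/0.005 = 199.
Need 2.1ⁿ ≥ 199 ÷ (6885/79864) = 15892936/6885.
2.1¹⁰ ≈1667.99 falls short of 15892936/6885 but 2.1¹¹ ≈3502.78 reaches it, so n = 11.

11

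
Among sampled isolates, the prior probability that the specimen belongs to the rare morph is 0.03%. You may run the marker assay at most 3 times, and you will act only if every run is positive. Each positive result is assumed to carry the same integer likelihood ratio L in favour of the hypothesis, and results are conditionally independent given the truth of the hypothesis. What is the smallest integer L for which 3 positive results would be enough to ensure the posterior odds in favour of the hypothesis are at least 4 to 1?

24

Prior odds = 0.0003/0.9997 = 3/9997.
Target odds = 4.
Need L³ ≥ 4 ÷ (3/9997) = 39988/3.
23³ = 12167 < 39988/3 ≤ 13824 = 24³, so L = 24.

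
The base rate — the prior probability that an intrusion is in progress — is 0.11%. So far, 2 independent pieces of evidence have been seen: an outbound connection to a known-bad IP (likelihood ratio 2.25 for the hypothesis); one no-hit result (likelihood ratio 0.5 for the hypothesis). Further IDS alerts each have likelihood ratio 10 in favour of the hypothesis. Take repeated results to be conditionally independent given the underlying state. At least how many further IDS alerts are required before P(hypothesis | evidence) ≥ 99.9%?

6

Prior odds = 0.0011/0.9989 = 11/9989.
Combined Bayes factor of the evidence already in hand = 2.25 × 0.5 = 1.125.
Odds after that evidence = (11/9989) × 1.125 = 99/79912.
Target odds = 0.999/0.001 = 999.
Need 10ⁿ ≥ 999 ÷ (99/79912) = 8870232/11.
10⁵ = 100000 falls short of 8870232/11 but 10⁶ = 1000000 reaches it, so n = 6.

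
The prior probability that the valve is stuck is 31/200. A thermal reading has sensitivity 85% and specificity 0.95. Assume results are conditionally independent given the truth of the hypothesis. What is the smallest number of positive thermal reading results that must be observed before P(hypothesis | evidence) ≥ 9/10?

Prior odds = 0.155/0.845 = 31/169.
False-positive rate = 1 − 0.95 = 0.05; likelihood ratio of a positive = 0.85/0.05 = 17.
Target odds: 0.9 ÷ 0.1 = 9.
Need (31/169) × 17ⁿ ≥ 9, i.e. 17ⁿ ≥ 1521/31.
17¹ = 17 falls short of 1521/31 but 17² = 289 reaches it, so n = 2.

2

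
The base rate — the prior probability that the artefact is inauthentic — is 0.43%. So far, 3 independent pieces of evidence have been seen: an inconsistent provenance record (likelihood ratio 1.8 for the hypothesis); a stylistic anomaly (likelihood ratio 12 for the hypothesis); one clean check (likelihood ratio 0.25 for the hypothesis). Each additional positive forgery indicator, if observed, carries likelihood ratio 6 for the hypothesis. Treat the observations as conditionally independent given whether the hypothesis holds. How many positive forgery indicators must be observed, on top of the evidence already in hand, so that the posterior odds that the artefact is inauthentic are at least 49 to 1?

5

Prior odds = 0.0043/0.9957 = 43/9957.
Combined Bayes factor of the evidence already in hand = 1.8 × 12 × 0.25 = 5.4.
Odds after that evidence = (43/9957) × 5.4 = 387/16595.
Target odds = 49.
Need 6ⁿ ≥ 49 ÷ (387/16595) = 813155/387.
6⁴ = 1296 falls short of 813155/387 but 6⁵ = 7776 reaches it, so n = 5.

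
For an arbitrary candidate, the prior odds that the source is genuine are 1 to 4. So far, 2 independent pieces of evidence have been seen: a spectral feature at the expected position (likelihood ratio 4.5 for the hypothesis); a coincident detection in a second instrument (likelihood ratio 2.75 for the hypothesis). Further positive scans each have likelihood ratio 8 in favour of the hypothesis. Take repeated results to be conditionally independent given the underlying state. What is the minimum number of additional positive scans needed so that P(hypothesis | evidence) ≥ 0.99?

2

Prior odds = 0.25.
Combined Bayes factor of the evidence already in hand = 4.5 × 2.75 = 12.375.
Odds after that evidence = 0.25 × 12.375 = 3.09375.
Target odds = 0.99/0.01 = 99.
Need 8ⁿ ≥ 99 ÷ 3.09375 = 32.
8¹ = 8 falls short of 32 but 8² = 64 reaches it, so n = 2.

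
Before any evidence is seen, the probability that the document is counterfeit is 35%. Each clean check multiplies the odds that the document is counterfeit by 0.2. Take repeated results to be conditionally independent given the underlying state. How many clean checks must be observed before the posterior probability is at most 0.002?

4

Prior odds = 0.35/0.65 = 7/13.
Likelihood ratio per clean check = 0.2.
Target posterior odds = 0.002/0.998 = 1/499.
Require 0.2ⁿ ≤ 1/499 ÷ (7/13) = 13/3493.
0.2³ = 0.008 is still above 13/3493 but 0.2⁴ = 0.0016 is at or below it, so n = 4.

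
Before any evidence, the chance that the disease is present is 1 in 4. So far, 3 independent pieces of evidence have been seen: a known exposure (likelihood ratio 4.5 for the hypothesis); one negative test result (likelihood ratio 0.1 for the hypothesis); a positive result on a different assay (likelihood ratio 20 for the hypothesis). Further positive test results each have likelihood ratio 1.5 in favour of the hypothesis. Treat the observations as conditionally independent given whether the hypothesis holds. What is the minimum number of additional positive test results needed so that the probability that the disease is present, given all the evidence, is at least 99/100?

9

Prior odds = 0.25/0.75 = 1/3.
Combined Bayes factor of the evidence already in hand = 4.5 × 0.1 × 20 = 9.
Odds after that evidence = (1/3) × 9 = 3.
Target odds = 0.99/0.01 = 99.
Need 1.5ⁿ ≥ 99 ÷ 3 = 33.
1.5⁸ = 25.62890625 falls short of 33 but 1.5⁹ = 19683/512 reaches it, so n = 9.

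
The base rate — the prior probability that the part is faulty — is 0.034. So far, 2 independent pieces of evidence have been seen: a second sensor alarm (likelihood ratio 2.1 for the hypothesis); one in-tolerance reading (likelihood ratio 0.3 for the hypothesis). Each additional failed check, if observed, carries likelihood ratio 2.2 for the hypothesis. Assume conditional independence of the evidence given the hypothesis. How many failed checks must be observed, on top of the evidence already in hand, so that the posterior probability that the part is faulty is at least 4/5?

Prior odds = 0.034/0.966 = 17/483.
Combined Bayes factor of the evidence already in hand = 2.1 × 0.3 = 0.63.
Odds after that evidence = (17/483) × 0.63 = 51/2300.
Target odds = 0.8/0.2 = 4.
Need 2.2ⁿ ≥ 4 ÷ (51/2300) = 9200/51.
2.2⁶ = 1771561/15625 falls short of 9200/51 but 2.2⁷ = 19487171/78125 reaches it, so n = 7.

7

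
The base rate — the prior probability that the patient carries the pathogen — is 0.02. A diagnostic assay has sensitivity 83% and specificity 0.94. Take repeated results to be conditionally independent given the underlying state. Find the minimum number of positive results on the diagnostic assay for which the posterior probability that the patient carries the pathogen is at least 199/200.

Prior odds = 0.02/0.98 = 1/49.
False-positive rate = 1 − 0.94 = 0.06; likelihood ratio of a positive = 0.83/0.06 = 83/6.
Target odds: 0.995 ÷ 0.005 = 199.
Need (1/49) × (83/6)ⁿ ≥ 199, i.e. (83/6)ⁿ ≥ 9751.
(83/6)³ = 571787/216 falls short of 9751 but (83/6)⁴ = 47458321/1296 reaches it, so n = 4.

4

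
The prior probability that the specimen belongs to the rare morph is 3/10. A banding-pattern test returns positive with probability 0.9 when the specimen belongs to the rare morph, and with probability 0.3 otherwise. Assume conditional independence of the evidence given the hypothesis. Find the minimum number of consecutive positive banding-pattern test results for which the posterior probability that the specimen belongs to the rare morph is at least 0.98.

5

Prior odds: 0.3 ÷ 0.7 = 3/7.
Likelihood ratio of a positive result = 0.9/0.3 = 3.
Target odds: 0.98 ÷ 0.02 = 49.
Need (3/7) × 3ⁿ ≥ 49, i.e. 3ⁿ ≥ 343/3.
3⁴ = 81 falls short of 343/3 but 3⁵ = 243 reaches it, so n = 5.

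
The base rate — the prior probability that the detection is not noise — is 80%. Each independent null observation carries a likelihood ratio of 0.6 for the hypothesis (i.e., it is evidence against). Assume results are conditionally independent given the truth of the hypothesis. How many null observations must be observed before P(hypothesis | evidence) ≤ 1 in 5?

Prior odds: 0.8 ÷ 0.2 = 4.
Likelihood ratio per null observation = 0.6.
Target posterior odds = 0.2/0.8 = 0.25.
Need 4 × 0.6ⁿ ≤ 0.25, i.e. 0.6ⁿ ≤ 0.0625.
0.6⁵ = 0.07776 is still above 0.0625 but 0.6⁶ = 729/15625 is at or below it, so n = 6.

6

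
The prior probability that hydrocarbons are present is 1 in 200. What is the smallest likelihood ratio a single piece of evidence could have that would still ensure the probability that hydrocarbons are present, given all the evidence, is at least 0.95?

3781

Prior odds = 0.005/0.995 = 1/199.
Target odds = 0.95/0.05 = 19.
Required Bayes factor = 19 ÷ (1/199) = 3781.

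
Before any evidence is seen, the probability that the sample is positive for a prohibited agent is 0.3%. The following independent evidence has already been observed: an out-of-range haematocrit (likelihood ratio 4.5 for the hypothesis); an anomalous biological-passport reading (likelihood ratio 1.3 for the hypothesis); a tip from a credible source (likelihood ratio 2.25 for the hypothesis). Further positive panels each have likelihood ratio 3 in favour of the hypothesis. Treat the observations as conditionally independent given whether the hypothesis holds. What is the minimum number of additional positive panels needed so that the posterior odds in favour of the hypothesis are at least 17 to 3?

Prior odds = 0.003/0.997 = 3/997.
Combined Bayes factor of the evidence already in hand = 4.5 × 1.3 × 2.25 = 13.1625.
Odds after that evidence = (3/997) × 13.1625 = 3159/79760.
Target odds = 17/3.
Need 3ⁿ ≥ 17/3 ÷ (3159/79760) = 1355920/9477.
3⁴ = 81 falls short of 1355920/9477 but 3⁵ = 243 reaches it, so n = 5.

5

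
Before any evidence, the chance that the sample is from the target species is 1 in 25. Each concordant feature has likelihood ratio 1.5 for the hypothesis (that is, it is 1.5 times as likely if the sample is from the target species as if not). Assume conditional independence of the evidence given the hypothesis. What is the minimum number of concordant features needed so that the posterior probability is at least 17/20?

Prior odds: 0.04 ÷ 0.96 = 1/24.
Likelihood ratio per concordant feature = 1.5.
Target odds: 0.85 ÷ 0.15 = 17/3.
Require 1.5ⁿ ≥ 17/3 ÷ (1/24) = 136.
1.5¹² = 531441/4096 falls short of 136 but 1.5¹³ = 1594323/8192 reaches it, so n = 13.

13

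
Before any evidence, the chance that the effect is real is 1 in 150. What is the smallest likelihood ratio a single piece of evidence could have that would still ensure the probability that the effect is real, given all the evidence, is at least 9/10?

Prior odds = (1/150)/(149/150) = 1/149.
Target odds = 0.9/0.1 = 9.
Required Bayes factor = 9 ÷ (1/149) = 1341.

1341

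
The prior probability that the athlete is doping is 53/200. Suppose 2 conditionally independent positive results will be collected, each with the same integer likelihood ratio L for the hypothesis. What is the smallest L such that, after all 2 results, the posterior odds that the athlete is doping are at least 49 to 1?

Prior odds = 0.265/0.735 = 53/147.
Target odds = 49.
Need L² ≥ 49 ÷ (53/147) = 7203/53.
11² = 121 < 7203/53 ≤ 144 = 12², so L = 12.

12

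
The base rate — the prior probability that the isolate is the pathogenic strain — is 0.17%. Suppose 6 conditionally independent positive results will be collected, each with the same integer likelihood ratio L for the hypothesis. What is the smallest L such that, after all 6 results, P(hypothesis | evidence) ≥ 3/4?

Prior odds = 0.0017/0.9983 = 17/9983.
Target odds = 0.75/0.25 = 3.
Need L⁶ ≥ 3 ÷ (17/9983) = 29949/17.
3⁶ = 729 < 29949/17 ≤ 4096 = 4⁶, so L = 4.

4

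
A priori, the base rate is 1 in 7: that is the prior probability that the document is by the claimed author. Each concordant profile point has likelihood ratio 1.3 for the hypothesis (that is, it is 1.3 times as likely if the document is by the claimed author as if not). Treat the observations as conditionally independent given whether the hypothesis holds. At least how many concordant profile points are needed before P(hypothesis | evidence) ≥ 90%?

16

Prior odds: (1/7) ÷ (6/7) = 1/6.
Likelihood ratio per concordant profile point = 1.3.
Target odds: 0.9 ÷ 0.1 = 9.
Need (1/6) × 1.3ⁿ ≥ 9, i.e. 1.3ⁿ ≥ 54.
1.3¹⁵ ≈51.1859 falls short of 54 but 1.3¹⁶ ≈66.5417 reaches it, so n = 16.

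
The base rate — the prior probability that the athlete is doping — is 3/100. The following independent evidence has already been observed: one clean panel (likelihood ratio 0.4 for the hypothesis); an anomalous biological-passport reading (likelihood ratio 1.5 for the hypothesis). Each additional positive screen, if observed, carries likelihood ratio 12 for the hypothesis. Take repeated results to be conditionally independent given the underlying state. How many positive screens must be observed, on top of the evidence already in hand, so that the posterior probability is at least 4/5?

Prior odds = 0.03/0.97 = 3/97.
Combined Bayes factor of the evidence already in hand = 0.4 × 1.5 = 0.6.
Odds after that evidence = (3/97) × 0.6 = 9/485.
Target odds = 0.8/0.2 = 4.
Need 12ⁿ ≥ 4 ÷ (9/485) = 1940/9.
12² = 144 falls short of 1940/9 but 12³ = 1728 reaches it, so n = 3.

3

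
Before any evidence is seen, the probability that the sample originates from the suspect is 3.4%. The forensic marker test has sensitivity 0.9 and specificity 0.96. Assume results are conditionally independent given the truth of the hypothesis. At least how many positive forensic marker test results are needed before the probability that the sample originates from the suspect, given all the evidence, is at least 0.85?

Prior odds = 0.034/0.966 = 17/483.
False-positive rate = 1 − 0.96 = 0.04; likelihood ratio of a positive = 0.9/0.04 = 22.5.
Target odds: 0.85 ÷ 0.15 = 17/3.
Need (17/483) × 22.5ⁿ ≥ 17/3, i.e. 22.5ⁿ ≥ 161.
22.5¹ = 22.5 falls short of 161 but 22.5² = 506.25 reaches it, so n = 2.

2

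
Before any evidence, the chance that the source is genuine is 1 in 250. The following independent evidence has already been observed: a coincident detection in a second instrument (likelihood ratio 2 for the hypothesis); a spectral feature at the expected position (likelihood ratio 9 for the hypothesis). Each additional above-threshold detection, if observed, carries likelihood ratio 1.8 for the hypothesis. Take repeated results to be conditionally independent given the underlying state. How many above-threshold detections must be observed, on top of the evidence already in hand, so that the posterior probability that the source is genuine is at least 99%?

Prior odds = 0.004/0.996 = 1/249.
Combined Bayes factor of the evidence already in hand = 2 × 9 = 18.
Odds after that evidence = (1/249) × 18 = 6/83.
Target odds = 0.99/0.01 = 99.
Need 1.8ⁿ ≥ 99 ÷ (6/83) = 1369.5.
1.8¹² ≈1156.83 falls short of 1369.5 but 1.8¹³ ≈2082.3 reaches it, so n = 13.

13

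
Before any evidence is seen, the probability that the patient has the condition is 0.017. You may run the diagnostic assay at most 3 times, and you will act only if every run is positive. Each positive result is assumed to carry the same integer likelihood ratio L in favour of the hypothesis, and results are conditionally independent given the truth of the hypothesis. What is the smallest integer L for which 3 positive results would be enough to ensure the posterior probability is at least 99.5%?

23

Prior odds = 0.017/0.983 = 17/983.
Target odds = 0.995/0.005 = 199.
Need L³ ≥ 199 ÷ (17/983) = 195617/17.
22³ = 10648 < 195617/17 ≤ 12167 = 23³, so L = 23.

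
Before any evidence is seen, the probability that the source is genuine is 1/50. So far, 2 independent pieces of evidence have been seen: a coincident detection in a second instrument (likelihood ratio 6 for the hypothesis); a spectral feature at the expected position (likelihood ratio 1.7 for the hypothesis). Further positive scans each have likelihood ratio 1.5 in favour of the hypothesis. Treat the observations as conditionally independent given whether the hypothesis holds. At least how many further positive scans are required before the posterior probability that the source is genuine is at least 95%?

12

Prior odds = 0.02/0.98 = 1/49.
Combined Bayes factor of the evidence already in hand = 6 × 1.7 = 10.2.
Odds after that evidence = (1/49) × 10.2 = 51/245.
Target odds = 0.95/0.05 = 19.
Need 1.5ⁿ ≥ 19 ÷ (51/245) = 4655/51.
1.5¹¹ = 177147/2048 falls short of 4655/51 but 1.5¹² = 531441/4096 reaches it, so n = 12.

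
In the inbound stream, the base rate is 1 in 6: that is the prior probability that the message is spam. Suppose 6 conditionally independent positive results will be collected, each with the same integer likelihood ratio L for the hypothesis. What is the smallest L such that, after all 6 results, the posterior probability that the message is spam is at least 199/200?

Prior odds = (1/6)/(5/6) = 0.2.
Target odds = 0.995/0.005 = 199.
Need L⁶ ≥ 199 ÷ 0.2 = 995.
3⁶ = 729 < 995 ≤ 4096 = 4⁶, so L = 4.

4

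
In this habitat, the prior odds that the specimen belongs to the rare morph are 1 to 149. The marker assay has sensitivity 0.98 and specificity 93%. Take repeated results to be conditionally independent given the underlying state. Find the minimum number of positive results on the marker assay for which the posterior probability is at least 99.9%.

Prior odds = 1/149.
False-positive rate = 1 − 0.93 = 0.07; likelihood ratio of a positive = 0.98/0.07 = 14.
Target odds: 0.999 ÷ 0.001 = 999.
Need (1/149) × 14ⁿ ≥ 999, i.e. 14ⁿ ≥ 148851.
14⁴ = 38416 falls short of 148851 but 14⁵ = 537824 reaches it, so n = 5.

5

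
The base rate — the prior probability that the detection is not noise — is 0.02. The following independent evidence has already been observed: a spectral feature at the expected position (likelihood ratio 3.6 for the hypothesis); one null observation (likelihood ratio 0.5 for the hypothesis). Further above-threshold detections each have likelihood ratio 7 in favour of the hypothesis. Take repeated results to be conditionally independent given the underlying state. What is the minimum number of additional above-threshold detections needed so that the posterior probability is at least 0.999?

6

Prior odds = 0.02/0.98 = 1/49.
Combined Bayes factor of the evidence already in hand = 3.6 × 0.5 = 1.8.
Odds after that evidence = (1/49) × 1.8 = 9/245.
Target odds = 0.999/0.001 = 999.
Need 7ⁿ ≥ 999 ÷ (9/245) = 27195.
7⁵ = 16807 falls short of 27195 but 7⁶ = 117649 reaches it, so n = 6.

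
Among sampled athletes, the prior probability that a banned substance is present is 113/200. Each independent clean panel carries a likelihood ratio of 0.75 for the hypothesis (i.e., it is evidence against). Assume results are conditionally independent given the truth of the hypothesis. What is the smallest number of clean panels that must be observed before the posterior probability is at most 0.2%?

23

Prior odds = 0.565/0.435 = 113/87.
Likelihood ratio per clean panel = 0.75.
Target odds: 0.002 ÷ 0.998 = 1/499.
Require 0.75ⁿ ≤ 1/499 ÷ (113/87) = 87/56387.
0.75²² ≈0.00178381 is still above 87/56387 but 0.75²³ ≈0.00133786 is at or below it, so n = 23.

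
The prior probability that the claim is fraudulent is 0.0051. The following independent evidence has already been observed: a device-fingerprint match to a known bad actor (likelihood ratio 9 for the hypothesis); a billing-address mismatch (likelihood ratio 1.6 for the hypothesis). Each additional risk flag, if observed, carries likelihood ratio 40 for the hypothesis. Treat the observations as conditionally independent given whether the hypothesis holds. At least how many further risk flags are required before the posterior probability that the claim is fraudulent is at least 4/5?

Prior odds = 0.0051/0.9949 = 51/9949.
Combined Bayes factor of the evidence already in hand = 9 × 1.6 = 14.4.
Odds after that evidence = (51/9949) × 14.4 = 3672/49745.
Target odds = 0.8/0.2 = 4.
Need 40ⁿ ≥ 4 ÷ (3672/49745) = 49745/918.
40¹ = 40 falls short of 49745/918 but 40² = 1600 reaches it, so n = 2.

2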